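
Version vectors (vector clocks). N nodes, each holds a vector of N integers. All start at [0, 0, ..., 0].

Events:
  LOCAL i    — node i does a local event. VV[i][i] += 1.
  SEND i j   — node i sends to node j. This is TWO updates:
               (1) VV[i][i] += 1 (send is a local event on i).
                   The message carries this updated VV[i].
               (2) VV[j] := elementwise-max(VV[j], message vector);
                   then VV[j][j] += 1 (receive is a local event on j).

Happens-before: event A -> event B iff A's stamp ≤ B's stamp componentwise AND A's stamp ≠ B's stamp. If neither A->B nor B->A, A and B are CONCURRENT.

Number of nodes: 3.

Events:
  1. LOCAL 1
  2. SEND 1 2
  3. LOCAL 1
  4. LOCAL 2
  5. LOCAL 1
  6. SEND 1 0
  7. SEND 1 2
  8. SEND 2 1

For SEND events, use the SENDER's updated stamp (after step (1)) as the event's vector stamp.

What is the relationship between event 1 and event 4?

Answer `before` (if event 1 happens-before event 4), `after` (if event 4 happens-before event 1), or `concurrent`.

Initial: VV[0]=[0, 0, 0]
Initial: VV[1]=[0, 0, 0]
Initial: VV[2]=[0, 0, 0]
Event 1: LOCAL 1: VV[1][1]++ -> VV[1]=[0, 1, 0]
Event 2: SEND 1->2: VV[1][1]++ -> VV[1]=[0, 2, 0], msg_vec=[0, 2, 0]; VV[2]=max(VV[2],msg_vec) then VV[2][2]++ -> VV[2]=[0, 2, 1]
Event 3: LOCAL 1: VV[1][1]++ -> VV[1]=[0, 3, 0]
Event 4: LOCAL 2: VV[2][2]++ -> VV[2]=[0, 2, 2]
Event 5: LOCAL 1: VV[1][1]++ -> VV[1]=[0, 4, 0]
Event 6: SEND 1->0: VV[1][1]++ -> VV[1]=[0, 5, 0], msg_vec=[0, 5, 0]; VV[0]=max(VV[0],msg_vec) then VV[0][0]++ -> VV[0]=[1, 5, 0]
Event 7: SEND 1->2: VV[1][1]++ -> VV[1]=[0, 6, 0], msg_vec=[0, 6, 0]; VV[2]=max(VV[2],msg_vec) then VV[2][2]++ -> VV[2]=[0, 6, 3]
Event 8: SEND 2->1: VV[2][2]++ -> VV[2]=[0, 6, 4], msg_vec=[0, 6, 4]; VV[1]=max(VV[1],msg_vec) then VV[1][1]++ -> VV[1]=[0, 7, 4]
Event 1 stamp: [0, 1, 0]
Event 4 stamp: [0, 2, 2]
[0, 1, 0] <= [0, 2, 2]? True
[0, 2, 2] <= [0, 1, 0]? False
Relation: before

Answer: before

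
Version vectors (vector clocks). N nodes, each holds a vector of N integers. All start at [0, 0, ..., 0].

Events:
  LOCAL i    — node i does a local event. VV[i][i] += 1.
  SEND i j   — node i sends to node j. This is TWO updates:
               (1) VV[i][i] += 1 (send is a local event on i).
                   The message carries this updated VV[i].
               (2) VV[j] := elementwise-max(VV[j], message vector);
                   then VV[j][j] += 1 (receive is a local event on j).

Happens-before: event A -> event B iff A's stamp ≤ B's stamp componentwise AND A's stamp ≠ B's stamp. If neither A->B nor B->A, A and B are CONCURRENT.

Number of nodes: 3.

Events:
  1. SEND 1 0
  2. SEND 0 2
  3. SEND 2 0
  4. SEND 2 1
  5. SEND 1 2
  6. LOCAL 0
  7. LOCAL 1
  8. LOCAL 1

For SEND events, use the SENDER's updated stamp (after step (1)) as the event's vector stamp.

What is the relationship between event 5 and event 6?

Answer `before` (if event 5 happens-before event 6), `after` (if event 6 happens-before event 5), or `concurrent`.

Answer: concurrent

Derivation:
Initial: VV[0]=[0, 0, 0]
Initial: VV[1]=[0, 0, 0]
Initial: VV[2]=[0, 0, 0]
Event 1: SEND 1->0: VV[1][1]++ -> VV[1]=[0, 1, 0], msg_vec=[0, 1, 0]; VV[0]=max(VV[0],msg_vec) then VV[0][0]++ -> VV[0]=[1, 1, 0]
Event 2: SEND 0->2: VV[0][0]++ -> VV[0]=[2, 1, 0], msg_vec=[2, 1, 0]; VV[2]=max(VV[2],msg_vec) then VV[2][2]++ -> VV[2]=[2, 1, 1]
Event 3: SEND 2->0: VV[2][2]++ -> VV[2]=[2, 1, 2], msg_vec=[2, 1, 2]; VV[0]=max(VV[0],msg_vec) then VV[0][0]++ -> VV[0]=[3, 1, 2]
Event 4: SEND 2->1: VV[2][2]++ -> VV[2]=[2, 1, 3], msg_vec=[2, 1, 3]; VV[1]=max(VV[1],msg_vec) then VV[1][1]++ -> VV[1]=[2, 2, 3]
Event 5: SEND 1->2: VV[1][1]++ -> VV[1]=[2, 3, 3], msg_vec=[2, 3, 3]; VV[2]=max(VV[2],msg_vec) then VV[2][2]++ -> VV[2]=[2, 3, 4]
Event 6: LOCAL 0: VV[0][0]++ -> VV[0]=[4, 1, 2]
Event 7: LOCAL 1: VV[1][1]++ -> VV[1]=[2, 4, 3]
Event 8: LOCAL 1: VV[1][1]++ -> VV[1]=[2, 5, 3]
Event 5 stamp: [2, 3, 3]
Event 6 stamp: [4, 1, 2]
[2, 3, 3] <= [4, 1, 2]? False
[4, 1, 2] <= [2, 3, 3]? False
Relation: concurrent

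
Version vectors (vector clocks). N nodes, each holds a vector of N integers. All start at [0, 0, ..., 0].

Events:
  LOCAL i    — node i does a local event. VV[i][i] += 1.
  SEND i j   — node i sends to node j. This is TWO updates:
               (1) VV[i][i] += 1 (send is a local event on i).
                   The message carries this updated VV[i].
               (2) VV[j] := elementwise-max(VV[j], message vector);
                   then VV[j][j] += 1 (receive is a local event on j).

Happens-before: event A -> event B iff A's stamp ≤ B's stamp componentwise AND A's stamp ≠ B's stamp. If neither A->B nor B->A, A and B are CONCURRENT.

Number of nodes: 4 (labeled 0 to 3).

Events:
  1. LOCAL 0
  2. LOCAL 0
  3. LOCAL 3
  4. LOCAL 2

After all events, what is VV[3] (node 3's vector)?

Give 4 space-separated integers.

Answer: 0 0 0 1

Derivation:
Initial: VV[0]=[0, 0, 0, 0]
Initial: VV[1]=[0, 0, 0, 0]
Initial: VV[2]=[0, 0, 0, 0]
Initial: VV[3]=[0, 0, 0, 0]
Event 1: LOCAL 0: VV[0][0]++ -> VV[0]=[1, 0, 0, 0]
Event 2: LOCAL 0: VV[0][0]++ -> VV[0]=[2, 0, 0, 0]
Event 3: LOCAL 3: VV[3][3]++ -> VV[3]=[0, 0, 0, 1]
Event 4: LOCAL 2: VV[2][2]++ -> VV[2]=[0, 0, 1, 0]
Final vectors: VV[0]=[2, 0, 0, 0]; VV[1]=[0, 0, 0, 0]; VV[2]=[0, 0, 1, 0]; VV[3]=[0, 0, 0, 1]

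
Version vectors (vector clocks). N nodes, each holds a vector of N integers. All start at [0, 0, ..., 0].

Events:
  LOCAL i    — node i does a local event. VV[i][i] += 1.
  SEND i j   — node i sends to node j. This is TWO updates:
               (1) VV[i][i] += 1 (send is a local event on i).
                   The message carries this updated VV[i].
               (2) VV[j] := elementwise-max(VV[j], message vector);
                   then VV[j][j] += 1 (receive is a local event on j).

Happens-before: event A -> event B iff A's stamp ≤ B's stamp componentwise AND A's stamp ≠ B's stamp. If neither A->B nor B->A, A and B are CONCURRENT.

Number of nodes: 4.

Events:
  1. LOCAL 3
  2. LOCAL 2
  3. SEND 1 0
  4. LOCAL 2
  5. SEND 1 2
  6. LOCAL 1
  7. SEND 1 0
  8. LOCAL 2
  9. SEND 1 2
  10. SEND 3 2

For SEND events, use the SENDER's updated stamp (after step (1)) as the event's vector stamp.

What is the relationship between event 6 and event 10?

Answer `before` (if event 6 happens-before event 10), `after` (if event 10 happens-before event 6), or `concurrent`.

Answer: concurrent

Derivation:
Initial: VV[0]=[0, 0, 0, 0]
Initial: VV[1]=[0, 0, 0, 0]
Initial: VV[2]=[0, 0, 0, 0]
Initial: VV[3]=[0, 0, 0, 0]
Event 1: LOCAL 3: VV[3][3]++ -> VV[3]=[0, 0, 0, 1]
Event 2: LOCAL 2: VV[2][2]++ -> VV[2]=[0, 0, 1, 0]
Event 3: SEND 1->0: VV[1][1]++ -> VV[1]=[0, 1, 0, 0], msg_vec=[0, 1, 0, 0]; VV[0]=max(VV[0],msg_vec) then VV[0][0]++ -> VV[0]=[1, 1, 0, 0]
Event 4: LOCAL 2: VV[2][2]++ -> VV[2]=[0, 0, 2, 0]
Event 5: SEND 1->2: VV[1][1]++ -> VV[1]=[0, 2, 0, 0], msg_vec=[0, 2, 0, 0]; VV[2]=max(VV[2],msg_vec) then VV[2][2]++ -> VV[2]=[0, 2, 3, 0]
Event 6: LOCAL 1: VV[1][1]++ -> VV[1]=[0, 3, 0, 0]
Event 7: SEND 1->0: VV[1][1]++ -> VV[1]=[0, 4, 0, 0], msg_vec=[0, 4, 0, 0]; VV[0]=max(VV[0],msg_vec) then VV[0][0]++ -> VV[0]=[2, 4, 0, 0]
Event 8: LOCAL 2: VV[2][2]++ -> VV[2]=[0, 2, 4, 0]
Event 9: SEND 1->2: VV[1][1]++ -> VV[1]=[0, 5, 0, 0], msg_vec=[0, 5, 0, 0]; VV[2]=max(VV[2],msg_vec) then VV[2][2]++ -> VV[2]=[0, 5, 5, 0]
Event 10: SEND 3->2: VV[3][3]++ -> VV[3]=[0, 0, 0, 2], msg_vec=[0, 0, 0, 2]; VV[2]=max(VV[2],msg_vec) then VV[2][2]++ -> VV[2]=[0, 5, 6, 2]
Event 6 stamp: [0, 3, 0, 0]
Event 10 stamp: [0, 0, 0, 2]
[0, 3, 0, 0] <= [0, 0, 0, 2]? False
[0, 0, 0, 2] <= [0, 3, 0, 0]? False
Relation: concurrent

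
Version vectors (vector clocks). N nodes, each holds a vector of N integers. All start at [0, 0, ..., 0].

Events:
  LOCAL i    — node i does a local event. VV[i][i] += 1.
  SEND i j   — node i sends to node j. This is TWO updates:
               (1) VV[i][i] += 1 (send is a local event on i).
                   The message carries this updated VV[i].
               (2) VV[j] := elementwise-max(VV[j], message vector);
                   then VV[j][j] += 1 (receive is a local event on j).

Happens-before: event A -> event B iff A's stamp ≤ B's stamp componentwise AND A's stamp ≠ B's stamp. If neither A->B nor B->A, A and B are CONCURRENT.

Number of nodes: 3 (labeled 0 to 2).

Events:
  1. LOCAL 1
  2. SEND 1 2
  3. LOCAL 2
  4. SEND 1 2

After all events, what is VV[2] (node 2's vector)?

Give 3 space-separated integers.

Answer: 0 3 3

Derivation:
Initial: VV[0]=[0, 0, 0]
Initial: VV[1]=[0, 0, 0]
Initial: VV[2]=[0, 0, 0]
Event 1: LOCAL 1: VV[1][1]++ -> VV[1]=[0, 1, 0]
Event 2: SEND 1->2: VV[1][1]++ -> VV[1]=[0, 2, 0], msg_vec=[0, 2, 0]; VV[2]=max(VV[2],msg_vec) then VV[2][2]++ -> VV[2]=[0, 2, 1]
Event 3: LOCAL 2: VV[2][2]++ -> VV[2]=[0, 2, 2]
Event 4: SEND 1->2: VV[1][1]++ -> VV[1]=[0, 3, 0], msg_vec=[0, 3, 0]; VV[2]=max(VV[2],msg_vec) then VV[2][2]++ -> VV[2]=[0, 3, 3]
Final vectors: VV[0]=[0, 0, 0]; VV[1]=[0, 3, 0]; VV[2]=[0, 3, 3]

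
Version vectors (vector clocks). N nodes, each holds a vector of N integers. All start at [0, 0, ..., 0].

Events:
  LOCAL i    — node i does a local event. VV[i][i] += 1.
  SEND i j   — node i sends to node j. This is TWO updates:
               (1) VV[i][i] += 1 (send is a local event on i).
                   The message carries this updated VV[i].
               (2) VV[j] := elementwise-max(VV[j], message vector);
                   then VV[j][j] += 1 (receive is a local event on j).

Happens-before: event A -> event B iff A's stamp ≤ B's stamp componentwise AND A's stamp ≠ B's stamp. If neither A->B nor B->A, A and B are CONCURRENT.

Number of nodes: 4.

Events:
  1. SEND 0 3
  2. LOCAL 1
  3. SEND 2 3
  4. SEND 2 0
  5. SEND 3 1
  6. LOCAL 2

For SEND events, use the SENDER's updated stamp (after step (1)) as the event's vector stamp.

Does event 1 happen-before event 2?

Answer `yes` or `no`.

Initial: VV[0]=[0, 0, 0, 0]
Initial: VV[1]=[0, 0, 0, 0]
Initial: VV[2]=[0, 0, 0, 0]
Initial: VV[3]=[0, 0, 0, 0]
Event 1: SEND 0->3: VV[0][0]++ -> VV[0]=[1, 0, 0, 0], msg_vec=[1, 0, 0, 0]; VV[3]=max(VV[3],msg_vec) then VV[3][3]++ -> VV[3]=[1, 0, 0, 1]
Event 2: LOCAL 1: VV[1][1]++ -> VV[1]=[0, 1, 0, 0]
Event 3: SEND 2->3: VV[2][2]++ -> VV[2]=[0, 0, 1, 0], msg_vec=[0, 0, 1, 0]; VV[3]=max(VV[3],msg_vec) then VV[3][3]++ -> VV[3]=[1, 0, 1, 2]
Event 4: SEND 2->0: VV[2][2]++ -> VV[2]=[0, 0, 2, 0], msg_vec=[0, 0, 2, 0]; VV[0]=max(VV[0],msg_vec) then VV[0][0]++ -> VV[0]=[2, 0, 2, 0]
Event 5: SEND 3->1: VV[3][3]++ -> VV[3]=[1, 0, 1, 3], msg_vec=[1, 0, 1, 3]; VV[1]=max(VV[1],msg_vec) then VV[1][1]++ -> VV[1]=[1, 2, 1, 3]
Event 6: LOCAL 2: VV[2][2]++ -> VV[2]=[0, 0, 3, 0]
Event 1 stamp: [1, 0, 0, 0]
Event 2 stamp: [0, 1, 0, 0]
[1, 0, 0, 0] <= [0, 1, 0, 0]? False. Equal? False. Happens-before: False

Answer: no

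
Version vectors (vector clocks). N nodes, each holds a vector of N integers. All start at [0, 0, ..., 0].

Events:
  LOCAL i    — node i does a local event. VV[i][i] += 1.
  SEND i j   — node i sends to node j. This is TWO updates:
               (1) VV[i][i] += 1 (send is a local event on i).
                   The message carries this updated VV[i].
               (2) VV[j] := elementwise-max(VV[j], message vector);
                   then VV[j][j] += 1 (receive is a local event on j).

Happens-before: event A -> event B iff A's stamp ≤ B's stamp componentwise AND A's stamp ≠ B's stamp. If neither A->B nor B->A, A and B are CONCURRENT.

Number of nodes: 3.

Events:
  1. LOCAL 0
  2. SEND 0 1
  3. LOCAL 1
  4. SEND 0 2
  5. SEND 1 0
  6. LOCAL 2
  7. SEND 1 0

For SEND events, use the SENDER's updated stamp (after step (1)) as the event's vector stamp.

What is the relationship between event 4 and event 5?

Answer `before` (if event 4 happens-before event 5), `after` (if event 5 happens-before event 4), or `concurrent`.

Initial: VV[0]=[0, 0, 0]
Initial: VV[1]=[0, 0, 0]
Initial: VV[2]=[0, 0, 0]
Event 1: LOCAL 0: VV[0][0]++ -> VV[0]=[1, 0, 0]
Event 2: SEND 0->1: VV[0][0]++ -> VV[0]=[2, 0, 0], msg_vec=[2, 0, 0]; VV[1]=max(VV[1],msg_vec) then VV[1][1]++ -> VV[1]=[2, 1, 0]
Event 3: LOCAL 1: VV[1][1]++ -> VV[1]=[2, 2, 0]
Event 4: SEND 0->2: VV[0][0]++ -> VV[0]=[3, 0, 0], msg_vec=[3, 0, 0]; VV[2]=max(VV[2],msg_vec) then VV[2][2]++ -> VV[2]=[3, 0, 1]
Event 5: SEND 1->0: VV[1][1]++ -> VV[1]=[2, 3, 0], msg_vec=[2, 3, 0]; VV[0]=max(VV[0],msg_vec) then VV[0][0]++ -> VV[0]=[4, 3, 0]
Event 6: LOCAL 2: VV[2][2]++ -> VV[2]=[3, 0, 2]
Event 7: SEND 1->0: VV[1][1]++ -> VV[1]=[2, 4, 0], msg_vec=[2, 4, 0]; VV[0]=max(VV[0],msg_vec) then VV[0][0]++ -> VV[0]=[5, 4, 0]
Event 4 stamp: [3, 0, 0]
Event 5 stamp: [2, 3, 0]
[3, 0, 0] <= [2, 3, 0]? False
[2, 3, 0] <= [3, 0, 0]? False
Relation: concurrent

Answer: concurrent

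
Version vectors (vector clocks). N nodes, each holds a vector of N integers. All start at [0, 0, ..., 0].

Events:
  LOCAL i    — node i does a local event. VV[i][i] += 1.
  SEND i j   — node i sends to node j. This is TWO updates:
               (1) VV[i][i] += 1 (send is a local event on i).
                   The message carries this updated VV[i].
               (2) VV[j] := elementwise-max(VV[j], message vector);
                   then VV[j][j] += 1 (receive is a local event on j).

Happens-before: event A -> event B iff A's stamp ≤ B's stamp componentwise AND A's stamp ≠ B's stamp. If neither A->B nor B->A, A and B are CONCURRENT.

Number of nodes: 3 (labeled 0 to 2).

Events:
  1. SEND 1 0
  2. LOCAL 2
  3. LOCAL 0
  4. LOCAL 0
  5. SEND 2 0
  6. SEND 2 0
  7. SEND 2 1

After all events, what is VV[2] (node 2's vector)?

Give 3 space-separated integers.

Initial: VV[0]=[0, 0, 0]
Initial: VV[1]=[0, 0, 0]
Initial: VV[2]=[0, 0, 0]
Event 1: SEND 1->0: VV[1][1]++ -> VV[1]=[0, 1, 0], msg_vec=[0, 1, 0]; VV[0]=max(VV[0],msg_vec) then VV[0][0]++ -> VV[0]=[1, 1, 0]
Event 2: LOCAL 2: VV[2][2]++ -> VV[2]=[0, 0, 1]
Event 3: LOCAL 0: VV[0][0]++ -> VV[0]=[2, 1, 0]
Event 4: LOCAL 0: VV[0][0]++ -> VV[0]=[3, 1, 0]
Event 5: SEND 2->0: VV[2][2]++ -> VV[2]=[0, 0, 2], msg_vec=[0, 0, 2]; VV[0]=max(VV[0],msg_vec) then VV[0][0]++ -> VV[0]=[4, 1, 2]
Event 6: SEND 2->0: VV[2][2]++ -> VV[2]=[0, 0, 3], msg_vec=[0, 0, 3]; VV[0]=max(VV[0],msg_vec) then VV[0][0]++ -> VV[0]=[5, 1, 3]
Event 7: SEND 2->1: VV[2][2]++ -> VV[2]=[0, 0, 4], msg_vec=[0, 0, 4]; VV[1]=max(VV[1],msg_vec) then VV[1][1]++ -> VV[1]=[0, 2, 4]
Final vectors: VV[0]=[5, 1, 3]; VV[1]=[0, 2, 4]; VV[2]=[0, 0, 4]

Answer: 0 0 4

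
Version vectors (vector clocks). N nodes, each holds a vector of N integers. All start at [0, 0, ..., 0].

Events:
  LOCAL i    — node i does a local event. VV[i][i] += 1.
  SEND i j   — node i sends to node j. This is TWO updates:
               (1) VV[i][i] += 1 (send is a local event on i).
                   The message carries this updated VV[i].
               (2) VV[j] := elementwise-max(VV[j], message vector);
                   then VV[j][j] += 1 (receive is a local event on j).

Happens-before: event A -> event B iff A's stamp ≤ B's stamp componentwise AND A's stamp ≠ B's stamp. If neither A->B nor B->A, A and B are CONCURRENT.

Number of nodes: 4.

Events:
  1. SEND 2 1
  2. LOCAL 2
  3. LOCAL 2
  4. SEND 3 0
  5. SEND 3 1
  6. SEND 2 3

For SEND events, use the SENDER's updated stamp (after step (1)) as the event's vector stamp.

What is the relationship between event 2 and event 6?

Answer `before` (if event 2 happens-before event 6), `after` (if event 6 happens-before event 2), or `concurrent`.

Answer: before

Derivation:
Initial: VV[0]=[0, 0, 0, 0]
Initial: VV[1]=[0, 0, 0, 0]
Initial: VV[2]=[0, 0, 0, 0]
Initial: VV[3]=[0, 0, 0, 0]
Event 1: SEND 2->1: VV[2][2]++ -> VV[2]=[0, 0, 1, 0], msg_vec=[0, 0, 1, 0]; VV[1]=max(VV[1],msg_vec) then VV[1][1]++ -> VV[1]=[0, 1, 1, 0]
Event 2: LOCAL 2: VV[2][2]++ -> VV[2]=[0, 0, 2, 0]
Event 3: LOCAL 2: VV[2][2]++ -> VV[2]=[0, 0, 3, 0]
Event 4: SEND 3->0: VV[3][3]++ -> VV[3]=[0, 0, 0, 1], msg_vec=[0, 0, 0, 1]; VV[0]=max(VV[0],msg_vec) then VV[0][0]++ -> VV[0]=[1, 0, 0, 1]
Event 5: SEND 3->1: VV[3][3]++ -> VV[3]=[0, 0, 0, 2], msg_vec=[0, 0, 0, 2]; VV[1]=max(VV[1],msg_vec) then VV[1][1]++ -> VV[1]=[0, 2, 1, 2]
Event 6: SEND 2->3: VV[2][2]++ -> VV[2]=[0, 0, 4, 0], msg_vec=[0, 0, 4, 0]; VV[3]=max(VV[3],msg_vec) then VV[3][3]++ -> VV[3]=[0, 0, 4, 3]
Event 2 stamp: [0, 0, 2, 0]
Event 6 stamp: [0, 0, 4, 0]
[0, 0, 2, 0] <= [0, 0, 4, 0]? True
[0, 0, 4, 0] <= [0, 0, 2, 0]? False
Relation: before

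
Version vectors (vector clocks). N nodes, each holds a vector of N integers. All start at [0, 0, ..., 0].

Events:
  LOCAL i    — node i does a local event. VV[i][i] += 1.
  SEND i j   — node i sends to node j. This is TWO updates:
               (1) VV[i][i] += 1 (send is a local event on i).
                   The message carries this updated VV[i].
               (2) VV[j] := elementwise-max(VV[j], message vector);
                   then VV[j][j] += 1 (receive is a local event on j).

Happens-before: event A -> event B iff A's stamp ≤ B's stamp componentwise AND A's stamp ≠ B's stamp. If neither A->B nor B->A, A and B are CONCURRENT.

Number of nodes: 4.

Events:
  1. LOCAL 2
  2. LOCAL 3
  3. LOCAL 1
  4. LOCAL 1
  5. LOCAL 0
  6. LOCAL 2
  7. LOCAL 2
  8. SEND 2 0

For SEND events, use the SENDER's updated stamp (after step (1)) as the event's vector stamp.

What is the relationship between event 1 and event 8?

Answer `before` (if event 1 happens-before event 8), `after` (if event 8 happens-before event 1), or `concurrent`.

Initial: VV[0]=[0, 0, 0, 0]
Initial: VV[1]=[0, 0, 0, 0]
Initial: VV[2]=[0, 0, 0, 0]
Initial: VV[3]=[0, 0, 0, 0]
Event 1: LOCAL 2: VV[2][2]++ -> VV[2]=[0, 0, 1, 0]
Event 2: LOCAL 3: VV[3][3]++ -> VV[3]=[0, 0, 0, 1]
Event 3: LOCAL 1: VV[1][1]++ -> VV[1]=[0, 1, 0, 0]
Event 4: LOCAL 1: VV[1][1]++ -> VV[1]=[0, 2, 0, 0]
Event 5: LOCAL 0: VV[0][0]++ -> VV[0]=[1, 0, 0, 0]
Event 6: LOCAL 2: VV[2][2]++ -> VV[2]=[0, 0, 2, 0]
Event 7: LOCAL 2: VV[2][2]++ -> VV[2]=[0, 0, 3, 0]
Event 8: SEND 2->0: VV[2][2]++ -> VV[2]=[0, 0, 4, 0], msg_vec=[0, 0, 4, 0]; VV[0]=max(VV[0],msg_vec) then VV[0][0]++ -> VV[0]=[2, 0, 4, 0]
Event 1 stamp: [0, 0, 1, 0]
Event 8 stamp: [0, 0, 4, 0]
[0, 0, 1, 0] <= [0, 0, 4, 0]? True
[0, 0, 4, 0] <= [0, 0, 1, 0]? False
Relation: before

Answer: before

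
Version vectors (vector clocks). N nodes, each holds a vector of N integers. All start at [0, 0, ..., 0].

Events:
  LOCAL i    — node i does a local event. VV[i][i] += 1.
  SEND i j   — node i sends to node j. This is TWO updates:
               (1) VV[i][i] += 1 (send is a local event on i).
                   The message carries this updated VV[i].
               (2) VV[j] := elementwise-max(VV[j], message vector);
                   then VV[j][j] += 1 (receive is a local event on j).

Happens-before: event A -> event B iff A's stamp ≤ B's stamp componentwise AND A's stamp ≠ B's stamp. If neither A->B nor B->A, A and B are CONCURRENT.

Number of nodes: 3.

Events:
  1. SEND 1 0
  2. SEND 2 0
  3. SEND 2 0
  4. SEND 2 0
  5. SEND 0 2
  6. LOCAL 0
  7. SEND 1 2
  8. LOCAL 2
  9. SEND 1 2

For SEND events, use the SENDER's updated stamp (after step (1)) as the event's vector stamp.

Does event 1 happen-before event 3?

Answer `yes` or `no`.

Initial: VV[0]=[0, 0, 0]
Initial: VV[1]=[0, 0, 0]
Initial: VV[2]=[0, 0, 0]
Event 1: SEND 1->0: VV[1][1]++ -> VV[1]=[0, 1, 0], msg_vec=[0, 1, 0]; VV[0]=max(VV[0],msg_vec) then VV[0][0]++ -> VV[0]=[1, 1, 0]
Event 2: SEND 2->0: VV[2][2]++ -> VV[2]=[0, 0, 1], msg_vec=[0, 0, 1]; VV[0]=max(VV[0],msg_vec) then VV[0][0]++ -> VV[0]=[2, 1, 1]
Event 3: SEND 2->0: VV[2][2]++ -> VV[2]=[0, 0, 2], msg_vec=[0, 0, 2]; VV[0]=max(VV[0],msg_vec) then VV[0][0]++ -> VV[0]=[3, 1, 2]
Event 4: SEND 2->0: VV[2][2]++ -> VV[2]=[0, 0, 3], msg_vec=[0, 0, 3]; VV[0]=max(VV[0],msg_vec) then VV[0][0]++ -> VV[0]=[4, 1, 3]
Event 5: SEND 0->2: VV[0][0]++ -> VV[0]=[5, 1, 3], msg_vec=[5, 1, 3]; VV[2]=max(VV[2],msg_vec) then VV[2][2]++ -> VV[2]=[5, 1, 4]
Event 6: LOCAL 0: VV[0][0]++ -> VV[0]=[6, 1, 3]
Event 7: SEND 1->2: VV[1][1]++ -> VV[1]=[0, 2, 0], msg_vec=[0, 2, 0]; VV[2]=max(VV[2],msg_vec) then VV[2][2]++ -> VV[2]=[5, 2, 5]
Event 8: LOCAL 2: VV[2][2]++ -> VV[2]=[5, 2, 6]
Event 9: SEND 1->2: VV[1][1]++ -> VV[1]=[0, 3, 0], msg_vec=[0, 3, 0]; VV[2]=max(VV[2],msg_vec) then VV[2][2]++ -> VV[2]=[5, 3, 7]
Event 1 stamp: [0, 1, 0]
Event 3 stamp: [0, 0, 2]
[0, 1, 0] <= [0, 0, 2]? False. Equal? False. Happens-before: False

Answer: no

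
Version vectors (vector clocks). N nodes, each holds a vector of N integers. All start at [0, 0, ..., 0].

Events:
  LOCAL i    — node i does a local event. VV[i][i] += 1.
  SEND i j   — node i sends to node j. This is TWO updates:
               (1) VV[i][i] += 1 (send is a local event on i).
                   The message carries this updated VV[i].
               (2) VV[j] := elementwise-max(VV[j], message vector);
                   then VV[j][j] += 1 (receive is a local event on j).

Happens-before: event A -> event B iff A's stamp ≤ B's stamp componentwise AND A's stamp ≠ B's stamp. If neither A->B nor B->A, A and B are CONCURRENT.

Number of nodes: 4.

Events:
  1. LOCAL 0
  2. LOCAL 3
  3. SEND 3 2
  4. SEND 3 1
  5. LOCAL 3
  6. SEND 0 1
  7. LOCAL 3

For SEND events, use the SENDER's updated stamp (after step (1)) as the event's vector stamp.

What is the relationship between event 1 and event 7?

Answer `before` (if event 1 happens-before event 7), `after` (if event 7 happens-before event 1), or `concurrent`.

Answer: concurrent

Derivation:
Initial: VV[0]=[0, 0, 0, 0]
Initial: VV[1]=[0, 0, 0, 0]
Initial: VV[2]=[0, 0, 0, 0]
Initial: VV[3]=[0, 0, 0, 0]
Event 1: LOCAL 0: VV[0][0]++ -> VV[0]=[1, 0, 0, 0]
Event 2: LOCAL 3: VV[3][3]++ -> VV[3]=[0, 0, 0, 1]
Event 3: SEND 3->2: VV[3][3]++ -> VV[3]=[0, 0, 0, 2], msg_vec=[0, 0, 0, 2]; VV[2]=max(VV[2],msg_vec) then VV[2][2]++ -> VV[2]=[0, 0, 1, 2]
Event 4: SEND 3->1: VV[3][3]++ -> VV[3]=[0, 0, 0, 3], msg_vec=[0, 0, 0, 3]; VV[1]=max(VV[1],msg_vec) then VV[1][1]++ -> VV[1]=[0, 1, 0, 3]
Event 5: LOCAL 3: VV[3][3]++ -> VV[3]=[0, 0, 0, 4]
Event 6: SEND 0->1: VV[0][0]++ -> VV[0]=[2, 0, 0, 0], msg_vec=[2, 0, 0, 0]; VV[1]=max(VV[1],msg_vec) then VV[1][1]++ -> VV[1]=[2, 2, 0, 3]
Event 7: LOCAL 3: VV[3][3]++ -> VV[3]=[0, 0, 0, 5]
Event 1 stamp: [1, 0, 0, 0]
Event 7 stamp: [0, 0, 0, 5]
[1, 0, 0, 0] <= [0, 0, 0, 5]? False
[0, 0, 0, 5] <= [1, 0, 0, 0]? False
Relation: concurrent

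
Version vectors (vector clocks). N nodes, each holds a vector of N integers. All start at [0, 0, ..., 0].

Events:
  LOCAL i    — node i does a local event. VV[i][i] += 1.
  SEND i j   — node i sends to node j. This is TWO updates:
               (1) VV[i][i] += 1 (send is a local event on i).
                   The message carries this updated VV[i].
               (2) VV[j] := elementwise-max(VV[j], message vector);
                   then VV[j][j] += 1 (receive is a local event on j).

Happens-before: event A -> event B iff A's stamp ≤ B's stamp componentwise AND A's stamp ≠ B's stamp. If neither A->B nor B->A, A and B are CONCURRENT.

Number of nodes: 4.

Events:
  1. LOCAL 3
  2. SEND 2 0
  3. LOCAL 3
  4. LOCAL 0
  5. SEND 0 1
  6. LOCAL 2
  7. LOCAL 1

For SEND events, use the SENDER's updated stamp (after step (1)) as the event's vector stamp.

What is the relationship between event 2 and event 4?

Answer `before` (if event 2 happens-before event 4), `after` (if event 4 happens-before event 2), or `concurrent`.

Answer: before

Derivation:
Initial: VV[0]=[0, 0, 0, 0]
Initial: VV[1]=[0, 0, 0, 0]
Initial: VV[2]=[0, 0, 0, 0]
Initial: VV[3]=[0, 0, 0, 0]
Event 1: LOCAL 3: VV[3][3]++ -> VV[3]=[0, 0, 0, 1]
Event 2: SEND 2->0: VV[2][2]++ -> VV[2]=[0, 0, 1, 0], msg_vec=[0, 0, 1, 0]; VV[0]=max(VV[0],msg_vec) then VV[0][0]++ -> VV[0]=[1, 0, 1, 0]
Event 3: LOCAL 3: VV[3][3]++ -> VV[3]=[0, 0, 0, 2]
Event 4: LOCAL 0: VV[0][0]++ -> VV[0]=[2, 0, 1, 0]
Event 5: SEND 0->1: VV[0][0]++ -> VV[0]=[3, 0, 1, 0], msg_vec=[3, 0, 1, 0]; VV[1]=max(VV[1],msg_vec) then VV[1][1]++ -> VV[1]=[3, 1, 1, 0]
Event 6: LOCAL 2: VV[2][2]++ -> VV[2]=[0, 0, 2, 0]
Event 7: LOCAL 1: VV[1][1]++ -> VV[1]=[3, 2, 1, 0]
Event 2 stamp: [0, 0, 1, 0]
Event 4 stamp: [2, 0, 1, 0]
[0, 0, 1, 0] <= [2, 0, 1, 0]? True
[2, 0, 1, 0] <= [0, 0, 1, 0]? False
Relation: before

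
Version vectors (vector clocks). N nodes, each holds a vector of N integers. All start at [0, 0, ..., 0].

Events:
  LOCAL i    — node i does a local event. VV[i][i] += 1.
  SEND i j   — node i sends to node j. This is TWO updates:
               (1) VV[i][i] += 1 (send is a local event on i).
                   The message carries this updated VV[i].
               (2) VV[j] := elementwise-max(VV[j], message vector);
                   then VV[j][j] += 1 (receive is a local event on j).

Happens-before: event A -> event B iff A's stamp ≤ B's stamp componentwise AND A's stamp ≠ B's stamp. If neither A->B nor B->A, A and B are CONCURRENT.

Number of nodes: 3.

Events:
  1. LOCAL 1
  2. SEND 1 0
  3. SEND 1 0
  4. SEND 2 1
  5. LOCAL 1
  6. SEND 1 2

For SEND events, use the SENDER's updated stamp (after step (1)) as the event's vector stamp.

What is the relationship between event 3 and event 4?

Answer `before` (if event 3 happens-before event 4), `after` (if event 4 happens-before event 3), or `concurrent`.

Answer: concurrent

Derivation:
Initial: VV[0]=[0, 0, 0]
Initial: VV[1]=[0, 0, 0]
Initial: VV[2]=[0, 0, 0]
Event 1: LOCAL 1: VV[1][1]++ -> VV[1]=[0, 1, 0]
Event 2: SEND 1->0: VV[1][1]++ -> VV[1]=[0, 2, 0], msg_vec=[0, 2, 0]; VV[0]=max(VV[0],msg_vec) then VV[0][0]++ -> VV[0]=[1, 2, 0]
Event 3: SEND 1->0: VV[1][1]++ -> VV[1]=[0, 3, 0], msg_vec=[0, 3, 0]; VV[0]=max(VV[0],msg_vec) then VV[0][0]++ -> VV[0]=[2, 3, 0]
Event 4: SEND 2->1: VV[2][2]++ -> VV[2]=[0, 0, 1], msg_vec=[0, 0, 1]; VV[1]=max(VV[1],msg_vec) then VV[1][1]++ -> VV[1]=[0, 4, 1]
Event 5: LOCAL 1: VV[1][1]++ -> VV[1]=[0, 5, 1]
Event 6: SEND 1->2: VV[1][1]++ -> VV[1]=[0, 6, 1], msg_vec=[0, 6, 1]; VV[2]=max(VV[2],msg_vec) then VV[2][2]++ -> VV[2]=[0, 6, 2]
Event 3 stamp: [0, 3, 0]
Event 4 stamp: [0, 0, 1]
[0, 3, 0] <= [0, 0, 1]? False
[0, 0, 1] <= [0, 3, 0]? False
Relation: concurrent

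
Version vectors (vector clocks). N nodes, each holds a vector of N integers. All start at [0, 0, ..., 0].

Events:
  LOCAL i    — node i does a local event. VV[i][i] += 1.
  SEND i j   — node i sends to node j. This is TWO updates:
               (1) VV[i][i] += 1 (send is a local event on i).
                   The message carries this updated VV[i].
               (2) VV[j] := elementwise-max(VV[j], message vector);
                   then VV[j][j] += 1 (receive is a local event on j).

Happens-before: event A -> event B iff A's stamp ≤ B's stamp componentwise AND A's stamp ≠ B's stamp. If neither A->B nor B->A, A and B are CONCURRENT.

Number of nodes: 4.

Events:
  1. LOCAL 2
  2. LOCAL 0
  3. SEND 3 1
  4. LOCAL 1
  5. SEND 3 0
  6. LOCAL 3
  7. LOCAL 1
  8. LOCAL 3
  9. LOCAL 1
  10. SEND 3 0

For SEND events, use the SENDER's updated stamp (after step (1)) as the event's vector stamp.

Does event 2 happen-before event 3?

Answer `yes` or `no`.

Answer: no

Derivation:
Initial: VV[0]=[0, 0, 0, 0]
Initial: VV[1]=[0, 0, 0, 0]
Initial: VV[2]=[0, 0, 0, 0]
Initial: VV[3]=[0, 0, 0, 0]
Event 1: LOCAL 2: VV[2][2]++ -> VV[2]=[0, 0, 1, 0]
Event 2: LOCAL 0: VV[0][0]++ -> VV[0]=[1, 0, 0, 0]
Event 3: SEND 3->1: VV[3][3]++ -> VV[3]=[0, 0, 0, 1], msg_vec=[0, 0, 0, 1]; VV[1]=max(VV[1],msg_vec) then VV[1][1]++ -> VV[1]=[0, 1, 0, 1]
Event 4: LOCAL 1: VV[1][1]++ -> VV[1]=[0, 2, 0, 1]
Event 5: SEND 3->0: VV[3][3]++ -> VV[3]=[0, 0, 0, 2], msg_vec=[0, 0, 0, 2]; VV[0]=max(VV[0],msg_vec) then VV[0][0]++ -> VV[0]=[2, 0, 0, 2]
Event 6: LOCAL 3: VV[3][3]++ -> VV[3]=[0, 0, 0, 3]
Event 7: LOCAL 1: VV[1][1]++ -> VV[1]=[0, 3, 0, 1]
Event 8: LOCAL 3: VV[3][3]++ -> VV[3]=[0, 0, 0, 4]
Event 9: LOCAL 1: VV[1][1]++ -> VV[1]=[0, 4, 0, 1]
Event 10: SEND 3->0: VV[3][3]++ -> VV[3]=[0, 0, 0, 5], msg_vec=[0, 0, 0, 5]; VV[0]=max(VV[0],msg_vec) then VV[0][0]++ -> VV[0]=[3, 0, 0, 5]
Event 2 stamp: [1, 0, 0, 0]
Event 3 stamp: [0, 0, 0, 1]
[1, 0, 0, 0] <= [0, 0, 0, 1]? False. Equal? False. Happens-before: False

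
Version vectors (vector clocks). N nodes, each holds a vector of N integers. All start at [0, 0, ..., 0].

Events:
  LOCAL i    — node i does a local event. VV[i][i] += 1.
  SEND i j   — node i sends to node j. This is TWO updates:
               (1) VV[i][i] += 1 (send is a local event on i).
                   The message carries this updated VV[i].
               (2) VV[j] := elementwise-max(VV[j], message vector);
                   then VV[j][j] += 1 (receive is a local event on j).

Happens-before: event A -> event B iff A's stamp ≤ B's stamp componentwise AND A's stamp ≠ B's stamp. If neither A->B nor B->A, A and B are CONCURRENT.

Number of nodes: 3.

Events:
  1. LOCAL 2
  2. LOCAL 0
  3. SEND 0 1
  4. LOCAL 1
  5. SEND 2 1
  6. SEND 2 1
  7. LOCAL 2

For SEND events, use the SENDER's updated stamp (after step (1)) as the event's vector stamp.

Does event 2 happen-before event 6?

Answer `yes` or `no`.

Answer: no

Derivation:
Initial: VV[0]=[0, 0, 0]
Initial: VV[1]=[0, 0, 0]
Initial: VV[2]=[0, 0, 0]
Event 1: LOCAL 2: VV[2][2]++ -> VV[2]=[0, 0, 1]
Event 2: LOCAL 0: VV[0][0]++ -> VV[0]=[1, 0, 0]
Event 3: SEND 0->1: VV[0][0]++ -> VV[0]=[2, 0, 0], msg_vec=[2, 0, 0]; VV[1]=max(VV[1],msg_vec) then VV[1][1]++ -> VV[1]=[2, 1, 0]
Event 4: LOCAL 1: VV[1][1]++ -> VV[1]=[2, 2, 0]
Event 5: SEND 2->1: VV[2][2]++ -> VV[2]=[0, 0, 2], msg_vec=[0, 0, 2]; VV[1]=max(VV[1],msg_vec) then VV[1][1]++ -> VV[1]=[2, 3, 2]
Event 6: SEND 2->1: VV[2][2]++ -> VV[2]=[0, 0, 3], msg_vec=[0, 0, 3]; VV[1]=max(VV[1],msg_vec) then VV[1][1]++ -> VV[1]=[2, 4, 3]
Event 7: LOCAL 2: VV[2][2]++ -> VV[2]=[0, 0, 4]
Event 2 stamp: [1, 0, 0]
Event 6 stamp: [0, 0, 3]
[1, 0, 0] <= [0, 0, 3]? False. Equal? False. Happens-before: False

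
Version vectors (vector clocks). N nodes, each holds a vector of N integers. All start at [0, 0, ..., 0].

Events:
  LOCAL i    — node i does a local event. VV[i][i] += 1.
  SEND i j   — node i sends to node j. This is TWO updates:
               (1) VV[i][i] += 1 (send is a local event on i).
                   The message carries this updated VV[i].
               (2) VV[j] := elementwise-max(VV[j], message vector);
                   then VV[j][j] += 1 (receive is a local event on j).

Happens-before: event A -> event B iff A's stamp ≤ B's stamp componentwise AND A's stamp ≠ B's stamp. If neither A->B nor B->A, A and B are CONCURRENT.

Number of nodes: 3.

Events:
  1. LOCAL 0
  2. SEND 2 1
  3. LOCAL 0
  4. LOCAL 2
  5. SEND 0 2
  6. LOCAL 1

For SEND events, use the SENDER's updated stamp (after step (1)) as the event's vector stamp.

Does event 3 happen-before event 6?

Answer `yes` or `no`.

Answer: no

Derivation:
Initial: VV[0]=[0, 0, 0]
Initial: VV[1]=[0, 0, 0]
Initial: VV[2]=[0, 0, 0]
Event 1: LOCAL 0: VV[0][0]++ -> VV[0]=[1, 0, 0]
Event 2: SEND 2->1: VV[2][2]++ -> VV[2]=[0, 0, 1], msg_vec=[0, 0, 1]; VV[1]=max(VV[1],msg_vec) then VV[1][1]++ -> VV[1]=[0, 1, 1]
Event 3: LOCAL 0: VV[0][0]++ -> VV[0]=[2, 0, 0]
Event 4: LOCAL 2: VV[2][2]++ -> VV[2]=[0, 0, 2]
Event 5: SEND 0->2: VV[0][0]++ -> VV[0]=[3, 0, 0], msg_vec=[3, 0, 0]; VV[2]=max(VV[2],msg_vec) then VV[2][2]++ -> VV[2]=[3, 0, 3]
Event 6: LOCAL 1: VV[1][1]++ -> VV[1]=[0, 2, 1]
Event 3 stamp: [2, 0, 0]
Event 6 stamp: [0, 2, 1]
[2, 0, 0] <= [0, 2, 1]? False. Equal? False. Happens-before: False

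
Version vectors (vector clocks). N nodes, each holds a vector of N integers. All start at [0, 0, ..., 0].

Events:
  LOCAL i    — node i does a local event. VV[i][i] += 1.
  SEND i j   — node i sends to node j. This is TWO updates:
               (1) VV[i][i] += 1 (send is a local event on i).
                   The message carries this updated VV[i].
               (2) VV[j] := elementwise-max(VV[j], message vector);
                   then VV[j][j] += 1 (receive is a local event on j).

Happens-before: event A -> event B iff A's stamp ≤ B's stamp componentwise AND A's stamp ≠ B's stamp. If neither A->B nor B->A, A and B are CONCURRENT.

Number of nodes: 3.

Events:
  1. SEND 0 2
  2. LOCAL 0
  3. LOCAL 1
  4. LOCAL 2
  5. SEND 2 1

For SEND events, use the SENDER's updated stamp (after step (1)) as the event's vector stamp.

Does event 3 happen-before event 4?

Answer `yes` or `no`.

Initial: VV[0]=[0, 0, 0]
Initial: VV[1]=[0, 0, 0]
Initial: VV[2]=[0, 0, 0]
Event 1: SEND 0->2: VV[0][0]++ -> VV[0]=[1, 0, 0], msg_vec=[1, 0, 0]; VV[2]=max(VV[2],msg_vec) then VV[2][2]++ -> VV[2]=[1, 0, 1]
Event 2: LOCAL 0: VV[0][0]++ -> VV[0]=[2, 0, 0]
Event 3: LOCAL 1: VV[1][1]++ -> VV[1]=[0, 1, 0]
Event 4: LOCAL 2: VV[2][2]++ -> VV[2]=[1, 0, 2]
Event 5: SEND 2->1: VV[2][2]++ -> VV[2]=[1, 0, 3], msg_vec=[1, 0, 3]; VV[1]=max(VV[1],msg_vec) then VV[1][1]++ -> VV[1]=[1, 2, 3]
Event 3 stamp: [0, 1, 0]
Event 4 stamp: [1, 0, 2]
[0, 1, 0] <= [1, 0, 2]? False. Equal? False. Happens-before: False

Answer: no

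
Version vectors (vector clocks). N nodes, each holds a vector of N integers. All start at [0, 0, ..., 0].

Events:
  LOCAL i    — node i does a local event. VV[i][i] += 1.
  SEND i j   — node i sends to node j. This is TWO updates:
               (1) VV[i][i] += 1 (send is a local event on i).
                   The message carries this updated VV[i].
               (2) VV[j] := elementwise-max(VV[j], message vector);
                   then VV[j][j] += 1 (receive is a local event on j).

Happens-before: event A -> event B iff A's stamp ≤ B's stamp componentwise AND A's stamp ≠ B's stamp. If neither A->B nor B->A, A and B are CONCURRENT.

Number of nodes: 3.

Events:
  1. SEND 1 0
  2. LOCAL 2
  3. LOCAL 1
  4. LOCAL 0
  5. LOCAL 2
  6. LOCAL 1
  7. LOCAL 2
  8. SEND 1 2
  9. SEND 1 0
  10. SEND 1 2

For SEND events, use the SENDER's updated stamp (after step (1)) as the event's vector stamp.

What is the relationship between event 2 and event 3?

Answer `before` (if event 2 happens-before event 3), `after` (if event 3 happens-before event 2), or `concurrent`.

Answer: concurrent

Derivation:
Initial: VV[0]=[0, 0, 0]
Initial: VV[1]=[0, 0, 0]
Initial: VV[2]=[0, 0, 0]
Event 1: SEND 1->0: VV[1][1]++ -> VV[1]=[0, 1, 0], msg_vec=[0, 1, 0]; VV[0]=max(VV[0],msg_vec) then VV[0][0]++ -> VV[0]=[1, 1, 0]
Event 2: LOCAL 2: VV[2][2]++ -> VV[2]=[0, 0, 1]
Event 3: LOCAL 1: VV[1][1]++ -> VV[1]=[0, 2, 0]
Event 4: LOCAL 0: VV[0][0]++ -> VV[0]=[2, 1, 0]
Event 5: LOCAL 2: VV[2][2]++ -> VV[2]=[0, 0, 2]
Event 6: LOCAL 1: VV[1][1]++ -> VV[1]=[0, 3, 0]
Event 7: LOCAL 2: VV[2][2]++ -> VV[2]=[0, 0, 3]
Event 8: SEND 1->2: VV[1][1]++ -> VV[1]=[0, 4, 0], msg_vec=[0, 4, 0]; VV[2]=max(VV[2],msg_vec) then VV[2][2]++ -> VV[2]=[0, 4, 4]
Event 9: SEND 1->0: VV[1][1]++ -> VV[1]=[0, 5, 0], msg_vec=[0, 5, 0]; VV[0]=max(VV[0],msg_vec) then VV[0][0]++ -> VV[0]=[3, 5, 0]
Event 10: SEND 1->2: VV[1][1]++ -> VV[1]=[0, 6, 0], msg_vec=[0, 6, 0]; VV[2]=max(VV[2],msg_vec) then VV[2][2]++ -> VV[2]=[0, 6, 5]
Event 2 stamp: [0, 0, 1]
Event 3 stamp: [0, 2, 0]
[0, 0, 1] <= [0, 2, 0]? False
[0, 2, 0] <= [0, 0, 1]? False
Relation: concurrent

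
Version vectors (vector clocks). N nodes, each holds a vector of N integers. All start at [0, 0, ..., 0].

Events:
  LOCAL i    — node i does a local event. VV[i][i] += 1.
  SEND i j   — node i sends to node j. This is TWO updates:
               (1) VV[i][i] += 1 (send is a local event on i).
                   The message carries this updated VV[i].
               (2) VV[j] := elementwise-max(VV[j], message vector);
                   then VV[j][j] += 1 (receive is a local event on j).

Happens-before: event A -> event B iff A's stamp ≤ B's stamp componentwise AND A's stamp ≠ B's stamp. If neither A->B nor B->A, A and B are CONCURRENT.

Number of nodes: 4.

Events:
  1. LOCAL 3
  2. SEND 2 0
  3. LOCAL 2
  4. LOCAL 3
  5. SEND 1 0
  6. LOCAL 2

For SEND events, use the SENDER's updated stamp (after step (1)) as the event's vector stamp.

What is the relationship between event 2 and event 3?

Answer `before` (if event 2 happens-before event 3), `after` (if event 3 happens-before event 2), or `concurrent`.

Initial: VV[0]=[0, 0, 0, 0]
Initial: VV[1]=[0, 0, 0, 0]
Initial: VV[2]=[0, 0, 0, 0]
Initial: VV[3]=[0, 0, 0, 0]
Event 1: LOCAL 3: VV[3][3]++ -> VV[3]=[0, 0, 0, 1]
Event 2: SEND 2->0: VV[2][2]++ -> VV[2]=[0, 0, 1, 0], msg_vec=[0, 0, 1, 0]; VV[0]=max(VV[0],msg_vec) then VV[0][0]++ -> VV[0]=[1, 0, 1, 0]
Event 3: LOCAL 2: VV[2][2]++ -> VV[2]=[0, 0, 2, 0]
Event 4: LOCAL 3: VV[3][3]++ -> VV[3]=[0, 0, 0, 2]
Event 5: SEND 1->0: VV[1][1]++ -> VV[1]=[0, 1, 0, 0], msg_vec=[0, 1, 0, 0]; VV[0]=max(VV[0],msg_vec) then VV[0][0]++ -> VV[0]=[2, 1, 1, 0]
Event 6: LOCAL 2: VV[2][2]++ -> VV[2]=[0, 0, 3, 0]
Event 2 stamp: [0, 0, 1, 0]
Event 3 stamp: [0, 0, 2, 0]
[0, 0, 1, 0] <= [0, 0, 2, 0]? True
[0, 0, 2, 0] <= [0, 0, 1, 0]? False
Relation: before

Answer: before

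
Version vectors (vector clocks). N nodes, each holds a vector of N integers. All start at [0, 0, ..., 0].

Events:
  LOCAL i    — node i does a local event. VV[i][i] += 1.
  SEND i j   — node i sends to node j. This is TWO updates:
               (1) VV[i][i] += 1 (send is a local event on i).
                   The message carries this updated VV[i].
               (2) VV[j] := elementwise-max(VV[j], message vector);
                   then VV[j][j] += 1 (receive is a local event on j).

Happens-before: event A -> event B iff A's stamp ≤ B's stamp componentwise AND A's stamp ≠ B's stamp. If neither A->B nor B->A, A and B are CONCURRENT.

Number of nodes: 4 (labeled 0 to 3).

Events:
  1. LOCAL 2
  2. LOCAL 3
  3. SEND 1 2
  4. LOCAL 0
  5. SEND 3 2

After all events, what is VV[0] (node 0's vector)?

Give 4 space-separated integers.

Answer: 1 0 0 0

Derivation:
Initial: VV[0]=[0, 0, 0, 0]
Initial: VV[1]=[0, 0, 0, 0]
Initial: VV[2]=[0, 0, 0, 0]
Initial: VV[3]=[0, 0, 0, 0]
Event 1: LOCAL 2: VV[2][2]++ -> VV[2]=[0, 0, 1, 0]
Event 2: LOCAL 3: VV[3][3]++ -> VV[3]=[0, 0, 0, 1]
Event 3: SEND 1->2: VV[1][1]++ -> VV[1]=[0, 1, 0, 0], msg_vec=[0, 1, 0, 0]; VV[2]=max(VV[2],msg_vec) then VV[2][2]++ -> VV[2]=[0, 1, 2, 0]
Event 4: LOCAL 0: VV[0][0]++ -> VV[0]=[1, 0, 0, 0]
Event 5: SEND 3->2: VV[3][3]++ -> VV[3]=[0, 0, 0, 2], msg_vec=[0, 0, 0, 2]; VV[2]=max(VV[2],msg_vec) then VV[2][2]++ -> VV[2]=[0, 1, 3, 2]
Final vectors: VV[0]=[1, 0, 0, 0]; VV[1]=[0, 1, 0, 0]; VV[2]=[0, 1, 3, 2]; VV[3]=[0, 0, 0, 2]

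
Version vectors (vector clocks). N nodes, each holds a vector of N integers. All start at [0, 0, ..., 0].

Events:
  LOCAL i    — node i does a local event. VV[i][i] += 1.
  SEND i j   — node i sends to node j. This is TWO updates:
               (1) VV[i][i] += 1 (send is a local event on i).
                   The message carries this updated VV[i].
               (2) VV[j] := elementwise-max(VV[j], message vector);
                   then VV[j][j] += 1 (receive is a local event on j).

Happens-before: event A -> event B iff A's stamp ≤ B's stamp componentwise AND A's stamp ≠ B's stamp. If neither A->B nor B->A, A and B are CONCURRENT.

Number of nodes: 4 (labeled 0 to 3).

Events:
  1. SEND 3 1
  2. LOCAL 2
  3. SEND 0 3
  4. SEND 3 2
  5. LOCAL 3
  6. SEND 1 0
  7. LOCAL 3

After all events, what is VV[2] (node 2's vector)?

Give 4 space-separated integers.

Answer: 1 0 2 3

Derivation:
Initial: VV[0]=[0, 0, 0, 0]
Initial: VV[1]=[0, 0, 0, 0]
Initial: VV[2]=[0, 0, 0, 0]
Initial: VV[3]=[0, 0, 0, 0]
Event 1: SEND 3->1: VV[3][3]++ -> VV[3]=[0, 0, 0, 1], msg_vec=[0, 0, 0, 1]; VV[1]=max(VV[1],msg_vec) then VV[1][1]++ -> VV[1]=[0, 1, 0, 1]
Event 2: LOCAL 2: VV[2][2]++ -> VV[2]=[0, 0, 1, 0]
Event 3: SEND 0->3: VV[0][0]++ -> VV[0]=[1, 0, 0, 0], msg_vec=[1, 0, 0, 0]; VV[3]=max(VV[3],msg_vec) then VV[3][3]++ -> VV[3]=[1, 0, 0, 2]
Event 4: SEND 3->2: VV[3][3]++ -> VV[3]=[1, 0, 0, 3], msg_vec=[1, 0, 0, 3]; VV[2]=max(VV[2],msg_vec) then VV[2][2]++ -> VV[2]=[1, 0, 2, 3]
Event 5: LOCAL 3: VV[3][3]++ -> VV[3]=[1, 0, 0, 4]
Event 6: SEND 1->0: VV[1][1]++ -> VV[1]=[0, 2, 0, 1], msg_vec=[0, 2, 0, 1]; VV[0]=max(VV[0],msg_vec) then VV[0][0]++ -> VV[0]=[2, 2, 0, 1]
Event 7: LOCAL 3: VV[3][3]++ -> VV[3]=[1, 0, 0, 5]
Final vectors: VV[0]=[2, 2, 0, 1]; VV[1]=[0, 2, 0, 1]; VV[2]=[1, 0, 2, 3]; VV[3]=[1, 0, 0, 5]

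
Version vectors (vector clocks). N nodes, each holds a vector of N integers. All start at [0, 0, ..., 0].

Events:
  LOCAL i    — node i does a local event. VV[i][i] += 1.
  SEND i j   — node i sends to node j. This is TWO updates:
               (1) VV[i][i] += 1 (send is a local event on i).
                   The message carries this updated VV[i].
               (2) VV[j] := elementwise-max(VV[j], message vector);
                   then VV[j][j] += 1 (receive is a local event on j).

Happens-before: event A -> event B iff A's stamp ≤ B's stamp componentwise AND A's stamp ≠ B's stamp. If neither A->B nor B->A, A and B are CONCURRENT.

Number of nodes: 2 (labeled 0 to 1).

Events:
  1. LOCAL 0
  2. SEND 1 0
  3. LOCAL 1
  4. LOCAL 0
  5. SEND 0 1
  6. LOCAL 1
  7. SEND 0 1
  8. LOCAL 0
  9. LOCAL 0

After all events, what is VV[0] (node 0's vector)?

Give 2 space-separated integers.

Initial: VV[0]=[0, 0]
Initial: VV[1]=[0, 0]
Event 1: LOCAL 0: VV[0][0]++ -> VV[0]=[1, 0]
Event 2: SEND 1->0: VV[1][1]++ -> VV[1]=[0, 1], msg_vec=[0, 1]; VV[0]=max(VV[0],msg_vec) then VV[0][0]++ -> VV[0]=[2, 1]
Event 3: LOCAL 1: VV[1][1]++ -> VV[1]=[0, 2]
Event 4: LOCAL 0: VV[0][0]++ -> VV[0]=[3, 1]
Event 5: SEND 0->1: VV[0][0]++ -> VV[0]=[4, 1], msg_vec=[4, 1]; VV[1]=max(VV[1],msg_vec) then VV[1][1]++ -> VV[1]=[4, 3]
Event 6: LOCAL 1: VV[1][1]++ -> VV[1]=[4, 4]
Event 7: SEND 0->1: VV[0][0]++ -> VV[0]=[5, 1], msg_vec=[5, 1]; VV[1]=max(VV[1],msg_vec) then VV[1][1]++ -> VV[1]=[5, 5]
Event 8: LOCAL 0: VV[0][0]++ -> VV[0]=[6, 1]
Event 9: LOCAL 0: VV[0][0]++ -> VV[0]=[7, 1]
Final vectors: VV[0]=[7, 1]; VV[1]=[5, 5]

Answer: 7 1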